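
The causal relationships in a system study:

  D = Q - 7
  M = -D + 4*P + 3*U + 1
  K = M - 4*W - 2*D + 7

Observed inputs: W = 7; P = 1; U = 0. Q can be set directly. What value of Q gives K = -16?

Substituting into the M equation gives M = -Q + 12.
This gives K = -3*Q + 5.
Solve -3*Q + 5 = -16: Q = (-16 - 5) / -3 = 7.

Q = 7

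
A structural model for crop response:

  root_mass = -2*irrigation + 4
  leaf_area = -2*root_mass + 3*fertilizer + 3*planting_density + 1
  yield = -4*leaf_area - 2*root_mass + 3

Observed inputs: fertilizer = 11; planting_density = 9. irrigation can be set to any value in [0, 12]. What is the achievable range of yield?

Substituting into the leaf_area equation gives leaf_area = 4*irrigation + 53.
yield becomes -12*irrigation - 217.
Linear in irrigation, so extremes are at the endpoints: irrigation = 0 gives yield = -217; irrigation = 12 gives yield = -361.

-361 to -217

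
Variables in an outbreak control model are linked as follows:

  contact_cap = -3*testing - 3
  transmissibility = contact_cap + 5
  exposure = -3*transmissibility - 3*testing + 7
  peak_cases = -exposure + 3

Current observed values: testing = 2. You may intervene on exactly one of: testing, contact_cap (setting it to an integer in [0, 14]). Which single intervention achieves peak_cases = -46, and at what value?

set testing = 8

Intervening on testing: with other inputs at their observed values, peak_cases = -6*testing + 2. Solving for -46 gives testing = 8, within [0, 14].
Intervening on contact_cap: peak_cases = 3*contact_cap + 17. Reaching -46 requires contact_cap = -21, outside [0, 14].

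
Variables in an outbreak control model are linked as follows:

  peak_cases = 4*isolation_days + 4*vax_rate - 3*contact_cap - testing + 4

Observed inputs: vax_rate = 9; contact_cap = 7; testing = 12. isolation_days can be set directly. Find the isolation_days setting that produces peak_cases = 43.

Substituting into the peak_cases equation gives peak_cases = 4*isolation_days + 7.
Solve 4*isolation_days + 7 = 43: isolation_days = (43 - 7) / 4 = 9.

isolation_days = 9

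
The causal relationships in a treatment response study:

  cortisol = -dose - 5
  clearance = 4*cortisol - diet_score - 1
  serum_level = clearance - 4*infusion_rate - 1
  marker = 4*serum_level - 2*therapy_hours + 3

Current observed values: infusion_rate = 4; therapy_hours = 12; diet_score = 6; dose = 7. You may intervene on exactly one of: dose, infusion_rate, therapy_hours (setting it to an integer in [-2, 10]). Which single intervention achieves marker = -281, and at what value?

Intervening on dose: marker = -16*dose - 197. Reaching -281 requires dose = 21/4, not an integer.
Intervening on infusion_rate: marker = -16*infusion_rate - 245. Reaching -281 requires infusion_rate = 9/4, not an integer.
Intervening on therapy_hours: with other inputs at their observed values, marker = -2*therapy_hours - 285. Solving for -281 gives therapy_hours = -2, within [-2, 10].

set therapy_hours = -2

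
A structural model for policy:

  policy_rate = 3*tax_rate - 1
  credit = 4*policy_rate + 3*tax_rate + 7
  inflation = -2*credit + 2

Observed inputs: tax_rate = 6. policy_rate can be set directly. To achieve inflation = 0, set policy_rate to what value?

policy_rate = -6

Intervening on policy_rate fixes its value directly, overriding its dependence on tax_rate.
Substituting into the credit equation gives credit = 4*policy_rate + 25.
So inflation = -8*policy_rate - 48.
Solve -8*policy_rate - 48 = 0: policy_rate = (0 + 48) / -8 = -6.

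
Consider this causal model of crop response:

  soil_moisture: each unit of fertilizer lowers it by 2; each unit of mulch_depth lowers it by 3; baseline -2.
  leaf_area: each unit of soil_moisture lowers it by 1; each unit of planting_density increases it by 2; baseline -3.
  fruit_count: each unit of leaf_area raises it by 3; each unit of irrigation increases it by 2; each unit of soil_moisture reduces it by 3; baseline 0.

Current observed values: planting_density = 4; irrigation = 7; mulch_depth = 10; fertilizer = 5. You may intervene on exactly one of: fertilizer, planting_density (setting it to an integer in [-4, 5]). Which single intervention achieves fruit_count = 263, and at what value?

set planting_density = 1

Intervening on fertilizer: fruit_count = 12*fertilizer + 221. Reaching 263 requires fertilizer = 7/2, not an integer.
Intervening on planting_density: with other inputs at their observed values, fruit_count = 6*planting_density + 257. Solving for 263 gives planting_density = 1, within [-4, 5].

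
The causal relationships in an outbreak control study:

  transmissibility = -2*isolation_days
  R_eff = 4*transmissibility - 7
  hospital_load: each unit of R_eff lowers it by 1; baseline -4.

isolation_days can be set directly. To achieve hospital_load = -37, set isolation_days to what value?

Substituting into the R_eff equation gives R_eff = -8*isolation_days - 7.
So hospital_load = 8*isolation_days + 3.
Solve 8*isolation_days + 3 = -37: isolation_days = (-37 - 3) / 8 = -5.

isolation_days = -5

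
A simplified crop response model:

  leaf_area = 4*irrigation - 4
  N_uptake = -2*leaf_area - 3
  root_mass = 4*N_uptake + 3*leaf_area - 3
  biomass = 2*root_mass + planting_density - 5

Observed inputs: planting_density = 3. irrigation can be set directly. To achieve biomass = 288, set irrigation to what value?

Substituting into the N_uptake equation gives N_uptake = -8*irrigation + 5.
Substituting into the root_mass equation gives root_mass = -20*irrigation + 5.
So biomass = -40*irrigation + 8.
Solve -40*irrigation + 8 = 288: irrigation = (288 - 8) / -40 = -7.

irrigation = -7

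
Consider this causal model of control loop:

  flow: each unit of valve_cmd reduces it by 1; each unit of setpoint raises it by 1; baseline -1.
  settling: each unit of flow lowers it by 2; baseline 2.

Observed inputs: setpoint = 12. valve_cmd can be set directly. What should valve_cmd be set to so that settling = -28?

valve_cmd = -4

Substituting into the flow equation gives flow = -valve_cmd + 11.
Substituting into the settling equation gives settling = 2*valve_cmd - 20.
Solve 2*valve_cmd - 20 = -28: valve_cmd = (-28 + 20) / 2 = -4.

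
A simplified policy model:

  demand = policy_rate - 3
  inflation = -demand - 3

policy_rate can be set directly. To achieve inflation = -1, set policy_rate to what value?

Substituting into the inflation equation gives inflation = -policy_rate.
Solve -policy_rate = -1: policy_rate = -1 / -1 = 1.

policy_rate = 1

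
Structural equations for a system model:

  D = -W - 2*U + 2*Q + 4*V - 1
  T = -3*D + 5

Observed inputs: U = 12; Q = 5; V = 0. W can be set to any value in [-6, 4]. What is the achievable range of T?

32 to 62

Substituting into the D equation gives D = -W - 15.
So T = 3*W + 50.
Linear in W, so extremes are at the endpoints: W = -6 gives T = 32; W = 4 gives T = 62.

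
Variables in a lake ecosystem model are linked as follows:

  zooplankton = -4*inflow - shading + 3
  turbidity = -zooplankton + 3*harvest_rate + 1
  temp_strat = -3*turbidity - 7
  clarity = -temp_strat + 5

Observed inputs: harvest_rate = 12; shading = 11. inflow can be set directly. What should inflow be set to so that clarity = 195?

inflow = 4

Substituting into the zooplankton equation gives zooplankton = -4*inflow - 8.
Substituting into the turbidity equation gives turbidity = 4*inflow + 45.
This gives temp_strat = -12*inflow - 142.
Substituting into the clarity equation gives clarity = 12*inflow + 147.
Solve 12*inflow + 147 = 195: inflow = (195 - 147) / 12 = 4.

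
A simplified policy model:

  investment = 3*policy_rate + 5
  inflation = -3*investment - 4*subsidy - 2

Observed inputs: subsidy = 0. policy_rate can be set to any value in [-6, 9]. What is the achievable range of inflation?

-98 to 37

Substituting into the inflation equation gives inflation = -9*policy_rate - 17.
Linear in policy_rate, so extremes are at the endpoints: policy_rate = -6 gives inflation = 37; policy_rate = 9 gives inflation = -98.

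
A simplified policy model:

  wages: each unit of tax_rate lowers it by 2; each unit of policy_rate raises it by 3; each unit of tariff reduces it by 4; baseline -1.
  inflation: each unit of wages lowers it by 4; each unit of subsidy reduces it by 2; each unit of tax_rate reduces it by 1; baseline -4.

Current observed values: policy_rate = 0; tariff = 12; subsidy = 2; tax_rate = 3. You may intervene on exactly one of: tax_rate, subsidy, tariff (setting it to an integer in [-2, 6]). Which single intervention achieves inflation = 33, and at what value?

set tariff = 1

Intervening on tax_rate: inflation = 7*tax_rate + 188. Reaching 33 requires tax_rate = -155/7, not an integer.
Intervening on subsidy: inflation = -2*subsidy + 213. Reaching 33 requires subsidy = 90, outside [-2, 6].
Intervening on tariff: with other inputs at their observed values, inflation = 16*tariff + 17. Solving for 33 gives tariff = 1, within [-2, 6].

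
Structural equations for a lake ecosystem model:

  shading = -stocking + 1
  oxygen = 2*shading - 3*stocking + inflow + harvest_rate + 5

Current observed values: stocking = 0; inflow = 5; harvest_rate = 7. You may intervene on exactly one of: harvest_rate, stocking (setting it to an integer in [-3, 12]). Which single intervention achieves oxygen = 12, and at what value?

set harvest_rate = 0

Intervening on harvest_rate: with other inputs at their observed values, oxygen = harvest_rate + 12. Solving for 12 gives harvest_rate = 0, within [-3, 12].
Intervening on stocking: oxygen = -5*stocking + 19. Reaching 12 requires stocking = 7/5, not an integer.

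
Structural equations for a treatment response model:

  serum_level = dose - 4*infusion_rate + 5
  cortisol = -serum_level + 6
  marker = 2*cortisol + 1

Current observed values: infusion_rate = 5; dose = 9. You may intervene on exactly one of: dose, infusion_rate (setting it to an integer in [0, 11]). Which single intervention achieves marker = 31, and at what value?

Intervening on dose: with other inputs at their observed values, marker = -2*dose + 43. Solving for 31 gives dose = 6, within [0, 11].
Intervening on infusion_rate: marker = 8*infusion_rate - 15. Reaching 31 requires infusion_rate = 23/4, not an integer.

set dose = 6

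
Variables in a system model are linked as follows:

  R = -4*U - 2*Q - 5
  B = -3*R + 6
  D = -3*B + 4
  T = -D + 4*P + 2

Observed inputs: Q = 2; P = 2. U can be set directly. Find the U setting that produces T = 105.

Substituting into the R equation gives R = -4*U - 9.
B becomes 12*U + 33.
This gives D = -36*U - 95.
Substituting into the T equation gives T = 36*U + 105.
Solve 36*U + 105 = 105: U = (105 - 105) / 36 = 0.

U = 0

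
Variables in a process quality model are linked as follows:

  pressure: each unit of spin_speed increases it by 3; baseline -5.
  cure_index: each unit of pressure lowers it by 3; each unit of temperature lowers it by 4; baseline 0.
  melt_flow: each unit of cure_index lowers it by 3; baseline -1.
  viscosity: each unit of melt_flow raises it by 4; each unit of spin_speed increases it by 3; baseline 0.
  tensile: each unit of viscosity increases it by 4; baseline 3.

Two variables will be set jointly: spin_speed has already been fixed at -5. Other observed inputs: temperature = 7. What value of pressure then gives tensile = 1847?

With spin_speed held at -5:
Intervening on pressure fixes its value directly, overriding its dependence on spin_speed.
Substituting into the cure_index equation gives cure_index = -3*pressure - 28.
So melt_flow = 9*pressure + 83.
viscosity becomes 36*pressure + 317.
tensile becomes 144*pressure + 1271.
Solve 144*pressure + 1271 = 1847: pressure = (1847 - 1271) / 144 = 4.

pressure = 4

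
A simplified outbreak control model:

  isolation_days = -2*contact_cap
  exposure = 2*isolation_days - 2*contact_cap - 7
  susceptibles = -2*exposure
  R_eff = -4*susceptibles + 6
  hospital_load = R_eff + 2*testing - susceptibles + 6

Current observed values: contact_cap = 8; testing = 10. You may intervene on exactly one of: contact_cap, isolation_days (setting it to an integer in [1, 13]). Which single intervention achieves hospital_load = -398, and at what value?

Intervening on contact_cap: with other inputs at their observed values, hospital_load = -60*contact_cap - 38. Solving for -398 gives contact_cap = 6, within [1, 13].
Intervening on isolation_days: hospital_load = 20*isolation_days - 198. Reaching -398 requires isolation_days = -10, outside [1, 13].

set contact_cap = 6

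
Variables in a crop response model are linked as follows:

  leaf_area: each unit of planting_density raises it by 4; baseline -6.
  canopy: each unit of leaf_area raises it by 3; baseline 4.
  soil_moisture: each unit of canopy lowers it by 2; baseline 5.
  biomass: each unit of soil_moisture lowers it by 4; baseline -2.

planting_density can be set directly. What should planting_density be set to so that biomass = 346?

Substituting into the canopy equation gives canopy = 12*planting_density - 14.
Substituting into the soil_moisture equation gives soil_moisture = -24*planting_density + 33.
Substituting into the biomass equation gives biomass = 96*planting_density - 134.
Solve 96*planting_density - 134 = 346: planting_density = (346 + 134) / 96 = 5.

planting_density = 5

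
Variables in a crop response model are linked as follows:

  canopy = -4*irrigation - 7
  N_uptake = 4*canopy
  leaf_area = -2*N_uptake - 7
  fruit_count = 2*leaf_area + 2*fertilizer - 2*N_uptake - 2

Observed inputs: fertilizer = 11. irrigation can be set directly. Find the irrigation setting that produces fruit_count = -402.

irrigation = -6

Substituting into the N_uptake equation gives N_uptake = -16*irrigation - 28.
leaf_area becomes 32*irrigation + 49.
Substituting into the fruit_count equation gives fruit_count = 96*irrigation + 174.
Solve 96*irrigation + 174 = -402: irrigation = (-402 - 174) / 96 = -6.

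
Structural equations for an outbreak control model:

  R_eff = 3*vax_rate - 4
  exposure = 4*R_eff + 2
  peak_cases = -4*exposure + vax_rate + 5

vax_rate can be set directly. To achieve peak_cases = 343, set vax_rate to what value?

Substituting into the exposure equation gives exposure = 12*vax_rate - 14.
This gives peak_cases = -47*vax_rate + 61.
Solve -47*vax_rate + 61 = 343: vax_rate = (343 - 61) / -47 = -6.

vax_rate = -6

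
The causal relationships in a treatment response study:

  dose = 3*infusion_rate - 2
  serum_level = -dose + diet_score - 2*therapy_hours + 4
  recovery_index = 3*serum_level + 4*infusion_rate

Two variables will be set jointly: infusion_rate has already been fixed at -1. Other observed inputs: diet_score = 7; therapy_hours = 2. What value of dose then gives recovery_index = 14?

With infusion_rate held at -1:
Intervening on dose fixes its value directly, overriding its dependence on infusion_rate.
Substituting into the serum_level equation gives serum_level = -dose + 7.
recovery_index becomes -3*dose + 17.
Solve -3*dose + 17 = 14: dose = (14 - 17) / -3 = 1.

dose = 1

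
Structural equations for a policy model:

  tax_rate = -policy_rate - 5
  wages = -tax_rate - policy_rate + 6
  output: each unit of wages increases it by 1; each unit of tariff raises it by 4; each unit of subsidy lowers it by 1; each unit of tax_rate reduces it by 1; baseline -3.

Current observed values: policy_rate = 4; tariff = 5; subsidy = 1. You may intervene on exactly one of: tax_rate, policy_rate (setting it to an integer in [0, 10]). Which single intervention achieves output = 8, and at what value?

set tax_rate = 5

Intervening on tax_rate: with other inputs at their observed values, output = -2*tax_rate + 18. Solving for 8 gives tax_rate = 5, within [0, 10].
Intervening on policy_rate: output = policy_rate + 32. Reaching 8 requires policy_rate = -24, outside [0, 10].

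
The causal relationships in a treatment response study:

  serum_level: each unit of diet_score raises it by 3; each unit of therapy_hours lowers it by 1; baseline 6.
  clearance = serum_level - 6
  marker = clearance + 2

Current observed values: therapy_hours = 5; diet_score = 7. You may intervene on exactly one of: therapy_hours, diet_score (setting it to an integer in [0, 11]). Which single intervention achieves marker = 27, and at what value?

Intervening on therapy_hours: marker = -therapy_hours + 23. Reaching 27 requires therapy_hours = -4, outside [0, 11].
Intervening on diet_score: with other inputs at their observed values, marker = 3*diet_score - 3. Solving for 27 gives diet_score = 10, within [0, 11].

set diet_score = 10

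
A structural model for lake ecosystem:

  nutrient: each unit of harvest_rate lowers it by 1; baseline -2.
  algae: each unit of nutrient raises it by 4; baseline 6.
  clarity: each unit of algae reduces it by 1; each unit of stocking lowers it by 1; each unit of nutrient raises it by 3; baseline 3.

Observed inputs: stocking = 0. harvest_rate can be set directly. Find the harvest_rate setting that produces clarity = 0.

harvest_rate = 1

Substituting into the algae equation gives algae = -4*harvest_rate - 2.
Substituting into the clarity equation gives clarity = harvest_rate - 1.
Solve harvest_rate - 1 = 0: harvest_rate = (0 + 1) / 1 = 1.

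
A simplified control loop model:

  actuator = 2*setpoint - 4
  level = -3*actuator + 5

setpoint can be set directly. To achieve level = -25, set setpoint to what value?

setpoint = 7

Substituting into the level equation gives level = -6*setpoint + 17.
Solve -6*setpoint + 17 = -25: setpoint = (-25 - 17) / -6 = 7.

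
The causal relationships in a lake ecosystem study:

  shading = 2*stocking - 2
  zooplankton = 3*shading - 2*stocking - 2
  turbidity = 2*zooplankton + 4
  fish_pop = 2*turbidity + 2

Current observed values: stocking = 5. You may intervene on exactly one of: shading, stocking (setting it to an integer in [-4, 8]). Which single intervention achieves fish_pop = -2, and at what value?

set shading = 3

Intervening on shading: with other inputs at their observed values, fish_pop = 12*shading - 38. Solving for -2 gives shading = 3, within [-4, 8].
Intervening on stocking: fish_pop = 16*stocking - 22. Reaching -2 requires stocking = 5/4, not an integer.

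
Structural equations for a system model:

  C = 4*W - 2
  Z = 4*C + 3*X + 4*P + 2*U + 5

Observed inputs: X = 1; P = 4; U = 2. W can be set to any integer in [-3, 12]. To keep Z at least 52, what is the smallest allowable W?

Substituting into the Z equation gives Z = 16*W + 20.
Require 16*W + 20 ≥ 52, so W ≥ 2.
The smallest integer in [-3, 12] satisfying this is 2.

W = 2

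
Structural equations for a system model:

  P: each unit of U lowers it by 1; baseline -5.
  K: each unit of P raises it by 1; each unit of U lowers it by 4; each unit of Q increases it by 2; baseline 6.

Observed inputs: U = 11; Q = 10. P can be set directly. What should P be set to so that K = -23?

Intervening on P fixes its value directly, overriding its dependence on U.
Substituting into the K equation gives K = P - 18.
Solve P - 18 = -23: P = (-23 + 18) / 1 = -5.

P = -5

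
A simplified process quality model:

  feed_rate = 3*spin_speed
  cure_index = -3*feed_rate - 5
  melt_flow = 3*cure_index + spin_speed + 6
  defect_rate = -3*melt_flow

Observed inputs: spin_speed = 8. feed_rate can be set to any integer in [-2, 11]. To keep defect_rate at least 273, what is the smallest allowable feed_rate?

Intervening on feed_rate fixes its value directly, overriding its dependence on spin_speed.
Substituting into the melt_flow equation gives melt_flow = -9*feed_rate - 1.
This gives defect_rate = 27*feed_rate + 3.
Require 27*feed_rate + 3 ≥ 273, so feed_rate ≥ 10.
The smallest integer in [-2, 11] satisfying this is 10.

feed_rate = 10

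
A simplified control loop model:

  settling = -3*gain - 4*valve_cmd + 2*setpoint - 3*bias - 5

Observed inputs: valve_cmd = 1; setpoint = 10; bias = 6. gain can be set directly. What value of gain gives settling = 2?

gain = -3

Substituting into the settling equation gives settling = -3*gain - 7.
Solve -3*gain - 7 = 2: gain = (2 + 7) / -3 = -3.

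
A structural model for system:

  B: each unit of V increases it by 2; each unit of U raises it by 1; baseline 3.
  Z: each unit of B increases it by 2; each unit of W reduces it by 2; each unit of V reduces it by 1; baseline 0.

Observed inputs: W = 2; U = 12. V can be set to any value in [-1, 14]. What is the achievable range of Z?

Substituting into the B equation gives B = 2*V + 15.
Substituting into the Z equation gives Z = 3*V + 26.
Linear in V, so extremes are at the endpoints: V = -1 gives Z = 23; V = 14 gives Z = 68.

23 to 68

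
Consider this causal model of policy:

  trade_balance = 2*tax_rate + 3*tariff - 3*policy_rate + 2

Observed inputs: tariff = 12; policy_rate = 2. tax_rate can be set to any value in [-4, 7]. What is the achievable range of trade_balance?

Substituting into the trade_balance equation gives trade_balance = 2*tax_rate + 32.
Linear in tax_rate, so extremes are at the endpoints: tax_rate = -4 gives trade_balance = 24; tax_rate = 7 gives trade_balance = 46.

24 to 46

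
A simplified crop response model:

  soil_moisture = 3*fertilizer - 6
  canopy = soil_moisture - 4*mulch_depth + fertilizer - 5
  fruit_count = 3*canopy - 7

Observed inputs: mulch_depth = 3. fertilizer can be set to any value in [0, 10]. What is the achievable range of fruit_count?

Substituting into the canopy equation gives canopy = 4*fertilizer - 23.
Substituting into the fruit_count equation gives fruit_count = 12*fertilizer - 76.
Linear in fertilizer, so extremes are at the endpoints: fertilizer = 0 gives fruit_count = -76; fertilizer = 10 gives fruit_count = 44.

-76 to 44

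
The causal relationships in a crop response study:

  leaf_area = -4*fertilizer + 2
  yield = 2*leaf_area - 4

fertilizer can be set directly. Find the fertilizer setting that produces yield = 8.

Substituting into the yield equation gives yield = -8*fertilizer.
Solve -8*fertilizer = 8: fertilizer = 8 / -8 = -1.

fertilizer = -1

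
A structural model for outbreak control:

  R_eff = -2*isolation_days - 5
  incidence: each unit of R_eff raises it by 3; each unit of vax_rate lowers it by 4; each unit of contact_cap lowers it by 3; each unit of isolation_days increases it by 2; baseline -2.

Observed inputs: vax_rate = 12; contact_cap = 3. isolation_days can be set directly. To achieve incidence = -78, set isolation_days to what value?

isolation_days = 1

Substituting into the incidence equation gives incidence = -4*isolation_days - 74.
Solve -4*isolation_days - 74 = -78: isolation_days = (-78 + 74) / -4 = 1.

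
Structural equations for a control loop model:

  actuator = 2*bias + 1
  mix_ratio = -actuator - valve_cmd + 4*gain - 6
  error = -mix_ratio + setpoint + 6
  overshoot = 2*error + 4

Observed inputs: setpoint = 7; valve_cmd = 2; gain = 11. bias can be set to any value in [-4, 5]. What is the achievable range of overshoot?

Substituting into the mix_ratio equation gives mix_ratio = -2*bias + 35.
Substituting into the error equation gives error = 2*bias - 22.
Substituting into the overshoot equation gives overshoot = 4*bias - 40.
Linear in bias, so extremes are at the endpoints: bias = -4 gives overshoot = -56; bias = 5 gives overshoot = -20.

-56 to -20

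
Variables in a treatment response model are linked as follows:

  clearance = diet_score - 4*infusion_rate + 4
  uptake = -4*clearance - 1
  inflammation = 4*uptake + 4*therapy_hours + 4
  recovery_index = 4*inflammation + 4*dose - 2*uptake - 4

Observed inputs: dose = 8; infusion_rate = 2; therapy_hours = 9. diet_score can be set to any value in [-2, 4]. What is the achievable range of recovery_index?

Substituting into the clearance equation gives clearance = diet_score - 4.
Substituting into the uptake equation gives uptake = -4*diet_score + 15.
Substituting into the inflammation equation gives inflammation = -16*diet_score + 100.
This gives recovery_index = -56*diet_score + 398.
Linear in diet_score, so extremes are at the endpoints: diet_score = -2 gives recovery_index = 510; diet_score = 4 gives recovery_index = 174.

174 to 510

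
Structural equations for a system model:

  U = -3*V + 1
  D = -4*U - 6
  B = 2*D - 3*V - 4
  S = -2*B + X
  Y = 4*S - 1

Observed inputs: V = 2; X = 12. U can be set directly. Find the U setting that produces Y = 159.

Intervening on U fixes its value directly, overriding its dependence on V.
Substituting into the B equation gives B = -8*U - 22.
This gives S = 16*U + 56.
So Y = 64*U + 223.
Solve 64*U + 223 = 159: U = (159 - 223) / 64 = -1.

U = -1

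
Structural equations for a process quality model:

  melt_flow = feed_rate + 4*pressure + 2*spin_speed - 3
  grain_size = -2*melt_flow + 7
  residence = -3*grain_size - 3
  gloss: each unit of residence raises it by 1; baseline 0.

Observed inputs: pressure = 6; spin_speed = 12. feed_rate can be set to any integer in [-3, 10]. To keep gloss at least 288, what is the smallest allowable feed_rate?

feed_rate = 7

Substituting into the melt_flow equation gives melt_flow = feed_rate + 45.
This gives grain_size = -2*feed_rate - 83.
This gives residence = 6*feed_rate + 246.
So gloss = 6*feed_rate + 246.
Require 6*feed_rate + 246 ≥ 288, so feed_rate ≥ 7.
The smallest integer in [-3, 10] satisfying this is 7.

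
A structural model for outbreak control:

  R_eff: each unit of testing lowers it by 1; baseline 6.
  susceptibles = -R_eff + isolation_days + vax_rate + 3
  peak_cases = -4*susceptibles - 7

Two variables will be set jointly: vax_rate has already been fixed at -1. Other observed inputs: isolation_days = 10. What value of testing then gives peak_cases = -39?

testing = 2

With vax_rate held at -1:
Substituting into the susceptibles equation gives susceptibles = testing + 6.
peak_cases becomes -4*testing - 31.
Solve -4*testing - 31 = -39: testing = (-39 + 31) / -4 = 2.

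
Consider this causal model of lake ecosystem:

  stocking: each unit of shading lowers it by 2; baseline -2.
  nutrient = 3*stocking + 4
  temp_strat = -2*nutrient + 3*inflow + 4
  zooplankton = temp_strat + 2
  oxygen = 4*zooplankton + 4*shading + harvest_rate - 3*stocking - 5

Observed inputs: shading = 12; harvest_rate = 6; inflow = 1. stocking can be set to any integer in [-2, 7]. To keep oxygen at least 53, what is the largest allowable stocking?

stocking = 0

Intervening on stocking fixes its value directly, overriding its dependence on shading.
Substituting into the temp_strat equation gives temp_strat = -6*stocking - 1.
This gives zooplankton = -6*stocking + 1.
Substituting into the oxygen equation gives oxygen = -27*stocking + 53.
Require -27*stocking + 53 ≥ 53, so stocking ≤ 0.
The largest integer in [-2, 7] satisfying this is 0.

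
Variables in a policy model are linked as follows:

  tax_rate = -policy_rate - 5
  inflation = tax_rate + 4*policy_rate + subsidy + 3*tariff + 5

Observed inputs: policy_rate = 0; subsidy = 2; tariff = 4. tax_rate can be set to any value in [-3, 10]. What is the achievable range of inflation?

Intervening on tax_rate fixes its value directly, overriding its dependence on policy_rate.
Substituting into the inflation equation gives inflation = tax_rate + 19.
Linear in tax_rate, so extremes are at the endpoints: tax_rate = -3 gives inflation = 16; tax_rate = 10 gives inflation = 29.

16 to 29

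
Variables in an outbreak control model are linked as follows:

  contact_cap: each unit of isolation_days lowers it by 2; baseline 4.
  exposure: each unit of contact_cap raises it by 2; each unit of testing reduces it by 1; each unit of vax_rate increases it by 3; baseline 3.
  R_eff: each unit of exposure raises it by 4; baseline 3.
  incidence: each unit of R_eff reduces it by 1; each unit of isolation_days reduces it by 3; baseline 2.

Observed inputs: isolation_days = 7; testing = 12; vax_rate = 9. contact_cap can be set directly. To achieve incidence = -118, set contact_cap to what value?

Intervening on contact_cap fixes its value directly, overriding its dependence on isolation_days.
Substituting into the exposure equation gives exposure = 2*contact_cap + 18.
Substituting into the R_eff equation gives R_eff = 8*contact_cap + 75.
Substituting into the incidence equation gives incidence = -8*contact_cap - 94.
Solve -8*contact_cap - 94 = -118: contact_cap = (-118 + 94) / -8 = 3.

contact_cap = 3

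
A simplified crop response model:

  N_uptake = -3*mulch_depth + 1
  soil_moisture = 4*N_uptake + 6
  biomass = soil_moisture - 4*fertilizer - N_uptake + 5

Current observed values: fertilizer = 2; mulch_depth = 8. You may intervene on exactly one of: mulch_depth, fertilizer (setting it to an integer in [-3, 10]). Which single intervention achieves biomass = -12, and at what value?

set mulch_depth = 2

Intervening on mulch_depth: with other inputs at their observed values, biomass = -9*mulch_depth + 6. Solving for -12 gives mulch_depth = 2, within [-3, 10].
Intervening on fertilizer: biomass = -4*fertilizer - 58. Reaching -12 requires fertilizer = -23/2, not an integer.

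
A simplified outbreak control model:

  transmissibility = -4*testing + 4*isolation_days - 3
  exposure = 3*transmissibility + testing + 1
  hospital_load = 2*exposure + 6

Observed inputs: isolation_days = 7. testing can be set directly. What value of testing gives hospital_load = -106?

testing = 12

Substituting into the transmissibility equation gives transmissibility = -4*testing + 25.
Substituting into the exposure equation gives exposure = -11*testing + 76.
hospital_load becomes -22*testing + 158.
Solve -22*testing + 158 = -106: testing = (-106 - 158) / -22 = 12.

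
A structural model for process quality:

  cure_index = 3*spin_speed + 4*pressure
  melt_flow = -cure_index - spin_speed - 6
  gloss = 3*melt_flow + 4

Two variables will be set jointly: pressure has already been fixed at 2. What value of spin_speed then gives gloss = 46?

spin_speed = -7

With pressure held at 2:
Substituting into the cure_index equation gives cure_index = 3*spin_speed + 8.
This gives melt_flow = -4*spin_speed - 14.
Substituting into the gloss equation gives gloss = -12*spin_speed - 38.
Solve -12*spin_speed - 38 = 46: spin_speed = (46 + 38) / -12 = -7.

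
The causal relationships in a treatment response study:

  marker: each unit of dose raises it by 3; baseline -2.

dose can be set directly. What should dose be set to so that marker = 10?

dose = 4

Solve 3*dose - 2 = 10: dose = (10 + 2) / 3 = 4.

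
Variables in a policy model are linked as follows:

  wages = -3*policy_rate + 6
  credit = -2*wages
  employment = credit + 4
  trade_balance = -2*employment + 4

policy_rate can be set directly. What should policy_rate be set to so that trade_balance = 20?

Substituting into the credit equation gives credit = 6*policy_rate - 12.
This gives employment = 6*policy_rate - 8.
Substituting into the trade_balance equation gives trade_balance = -12*policy_rate + 20.
Solve -12*policy_rate + 20 = 20: policy_rate = (20 - 20) / -12 = 0.

policy_rate = 0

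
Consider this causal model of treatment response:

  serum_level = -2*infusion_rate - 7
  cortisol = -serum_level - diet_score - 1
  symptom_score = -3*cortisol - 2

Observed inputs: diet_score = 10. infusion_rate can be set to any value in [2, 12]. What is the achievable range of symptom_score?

Substituting into the cortisol equation gives cortisol = 2*infusion_rate - 4.
Substituting into the symptom_score equation gives symptom_score = -6*infusion_rate + 10.
Linear in infusion_rate, so extremes are at the endpoints: infusion_rate = 2 gives symptom_score = -2; infusion_rate = 12 gives symptom_score = -62.

-62 to -2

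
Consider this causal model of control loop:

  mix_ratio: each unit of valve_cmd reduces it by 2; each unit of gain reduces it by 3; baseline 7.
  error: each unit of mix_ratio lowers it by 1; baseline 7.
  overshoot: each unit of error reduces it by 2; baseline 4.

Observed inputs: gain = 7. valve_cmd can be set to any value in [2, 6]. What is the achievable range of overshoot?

Substituting into the mix_ratio equation gives mix_ratio = -2*valve_cmd - 14.
error becomes 2*valve_cmd + 21.
So overshoot = -4*valve_cmd - 38.
Linear in valve_cmd, so extremes are at the endpoints: valve_cmd = 2 gives overshoot = -46; valve_cmd = 6 gives overshoot = -62.

-62 to -46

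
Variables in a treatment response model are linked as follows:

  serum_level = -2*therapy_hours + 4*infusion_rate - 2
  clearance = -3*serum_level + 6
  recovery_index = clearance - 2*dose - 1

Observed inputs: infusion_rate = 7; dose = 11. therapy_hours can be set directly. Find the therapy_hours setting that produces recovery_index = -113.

Substituting into the serum_level equation gives serum_level = -2*therapy_hours + 26.
Substituting into the clearance equation gives clearance = 6*therapy_hours - 72.
So recovery_index = 6*therapy_hours - 95.
Solve 6*therapy_hours - 95 = -113: therapy_hours = (-113 + 95) / 6 = -3.

therapy_hours = -3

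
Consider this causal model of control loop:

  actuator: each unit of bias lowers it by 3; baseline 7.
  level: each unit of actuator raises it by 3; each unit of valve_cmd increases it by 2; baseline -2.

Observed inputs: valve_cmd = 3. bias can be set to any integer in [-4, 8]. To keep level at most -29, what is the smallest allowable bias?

bias = 6

Substituting into the level equation gives level = -9*bias + 25.
Require -9*bias + 25 ≤ -29, so bias ≥ 6.
The smallest integer in [-4, 8] satisfying this is 6.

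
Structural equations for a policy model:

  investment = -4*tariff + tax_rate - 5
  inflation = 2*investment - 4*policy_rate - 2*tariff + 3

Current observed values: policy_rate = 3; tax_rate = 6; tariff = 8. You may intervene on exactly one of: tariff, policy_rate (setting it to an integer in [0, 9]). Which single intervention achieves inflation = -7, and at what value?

Intervening on tariff: with other inputs at their observed values, inflation = -10*tariff - 7. Solving for -7 gives tariff = 0, within [0, 9].
Intervening on policy_rate: inflation = -4*policy_rate - 75. Reaching -7 requires policy_rate = -17, outside [0, 9].

set tariff = 0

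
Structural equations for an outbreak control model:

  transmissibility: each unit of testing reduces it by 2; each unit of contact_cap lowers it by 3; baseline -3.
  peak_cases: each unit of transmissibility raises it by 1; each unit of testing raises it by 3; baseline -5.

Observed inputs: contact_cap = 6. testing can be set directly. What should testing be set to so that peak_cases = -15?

Substituting into the transmissibility equation gives transmissibility = -2*testing - 21.
So peak_cases = testing - 26.
Solve testing - 26 = -15: testing = (-15 + 26) / 1 = 11.

testing = 11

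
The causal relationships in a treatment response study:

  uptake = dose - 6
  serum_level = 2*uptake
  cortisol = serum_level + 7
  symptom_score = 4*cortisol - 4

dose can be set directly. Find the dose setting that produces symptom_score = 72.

dose = 12

Substituting into the serum_level equation gives serum_level = 2*dose - 12.
This gives cortisol = 2*dose - 5.
Substituting into the symptom_score equation gives symptom_score = 8*dose - 24.
Solve 8*dose - 24 = 72: dose = (72 + 24) / 8 = 12.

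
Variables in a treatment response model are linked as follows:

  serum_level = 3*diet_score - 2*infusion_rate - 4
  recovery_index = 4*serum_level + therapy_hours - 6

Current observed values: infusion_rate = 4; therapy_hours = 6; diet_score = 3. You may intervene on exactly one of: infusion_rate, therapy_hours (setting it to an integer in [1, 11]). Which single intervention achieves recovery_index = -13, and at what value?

set therapy_hours = 5

Intervening on infusion_rate: recovery_index = -8*infusion_rate + 20. Reaching -13 requires infusion_rate = 33/8, not an integer.
Intervening on therapy_hours: with other inputs at their observed values, recovery_index = therapy_hours - 18. Solving for -13 gives therapy_hours = 5, within [1, 11].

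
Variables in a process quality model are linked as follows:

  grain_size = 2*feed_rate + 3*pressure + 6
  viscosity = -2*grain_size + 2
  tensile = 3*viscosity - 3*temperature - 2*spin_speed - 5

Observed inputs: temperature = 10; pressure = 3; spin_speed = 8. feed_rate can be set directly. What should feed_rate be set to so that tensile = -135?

Substituting into the grain_size equation gives grain_size = 2*feed_rate + 15.
This gives viscosity = -4*feed_rate - 28.
Substituting into the tensile equation gives tensile = -12*feed_rate - 135.
Solve -12*feed_rate - 135 = -135: feed_rate = (-135 + 135) / -12 = 0.

feed_rate = 0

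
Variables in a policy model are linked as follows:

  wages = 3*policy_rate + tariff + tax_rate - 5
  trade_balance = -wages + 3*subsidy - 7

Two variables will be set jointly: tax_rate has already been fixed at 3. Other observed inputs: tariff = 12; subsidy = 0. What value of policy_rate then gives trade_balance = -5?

policy_rate = -4

With tax_rate held at 3:
Substituting into the wages equation gives wages = 3*policy_rate + 10.
Substituting into the trade_balance equation gives trade_balance = -3*policy_rate - 17.
Solve -3*policy_rate - 17 = -5: policy_rate = (-5 + 17) / -3 = -4.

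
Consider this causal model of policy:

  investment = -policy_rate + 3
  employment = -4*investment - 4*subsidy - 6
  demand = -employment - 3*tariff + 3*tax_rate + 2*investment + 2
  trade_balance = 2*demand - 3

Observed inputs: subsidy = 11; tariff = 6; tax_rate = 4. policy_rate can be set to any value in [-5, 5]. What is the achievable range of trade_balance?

Substituting into the employment equation gives employment = 4*policy_rate - 62.
demand becomes -6*policy_rate + 64.
Substituting into the trade_balance equation gives trade_balance = -12*policy_rate + 125.
Linear in policy_rate, so extremes are at the endpoints: policy_rate = -5 gives trade_balance = 185; policy_rate = 5 gives trade_balance = 65.

65 to 185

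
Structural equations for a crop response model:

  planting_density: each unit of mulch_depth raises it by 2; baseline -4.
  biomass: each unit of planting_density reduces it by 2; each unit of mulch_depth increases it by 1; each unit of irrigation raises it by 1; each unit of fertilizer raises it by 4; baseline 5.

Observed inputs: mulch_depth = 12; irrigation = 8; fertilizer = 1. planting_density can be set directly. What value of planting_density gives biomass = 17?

Intervening on planting_density fixes its value directly, overriding its dependence on mulch_depth.
Substituting into the biomass equation gives biomass = -2*planting_density + 29.
Solve -2*planting_density + 29 = 17: planting_density = (17 - 29) / -2 = 6.

planting_density = 6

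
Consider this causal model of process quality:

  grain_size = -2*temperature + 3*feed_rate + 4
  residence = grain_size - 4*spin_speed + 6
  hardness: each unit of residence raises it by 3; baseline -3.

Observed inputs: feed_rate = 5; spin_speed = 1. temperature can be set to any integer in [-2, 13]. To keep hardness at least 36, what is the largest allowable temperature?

Substituting into the grain_size equation gives grain_size = -2*temperature + 19.
Substituting into the residence equation gives residence = -2*temperature + 21.
hardness becomes -6*temperature + 60.
Require -6*temperature + 60 ≥ 36, so temperature ≤ 4.
The largest integer in [-2, 13] satisfying this is 4.

temperature = 4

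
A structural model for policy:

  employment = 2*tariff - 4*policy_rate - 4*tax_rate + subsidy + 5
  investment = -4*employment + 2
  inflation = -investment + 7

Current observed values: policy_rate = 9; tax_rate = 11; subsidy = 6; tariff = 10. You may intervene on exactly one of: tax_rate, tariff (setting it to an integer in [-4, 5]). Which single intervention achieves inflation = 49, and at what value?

set tax_rate = -4

Intervening on tax_rate: with other inputs at their observed values, inflation = -16*tax_rate - 15. Solving for 49 gives tax_rate = -4, within [-4, 5].
Intervening on tariff: inflation = 8*tariff - 271. Reaching 49 requires tariff = 40, outside [-4, 5].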